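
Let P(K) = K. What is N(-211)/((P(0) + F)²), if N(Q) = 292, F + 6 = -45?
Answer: 292/2601 ≈ 0.11226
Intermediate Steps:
F = -51 (F = -6 - 45 = -51)
N(-211)/((P(0) + F)²) = 292/((0 - 51)²) = 292/((-51)²) = 292/2601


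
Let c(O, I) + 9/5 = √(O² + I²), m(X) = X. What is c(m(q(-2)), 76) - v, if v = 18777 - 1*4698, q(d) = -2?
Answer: -70404/5 + 34*√5 ≈ -14005.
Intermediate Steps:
v = 14079 (v = 18777 - 4698 = 14079)
c(O, I) = -9/5 + √(I² + O²) (c(O, I) = -9/5 + √(O² + I²) = -9/5 + √(I² + O²))
c(m(q(-2)), 76) - v = (-9/5 + √(76² + (-2)²)) - 1*14079 = (-9/5 + √(5776 + 4)) - 14079 = (-9/5 + √5780) - 14079 = (-9/5 + 34*√5) - 14079 = -70404/5 + 34*√5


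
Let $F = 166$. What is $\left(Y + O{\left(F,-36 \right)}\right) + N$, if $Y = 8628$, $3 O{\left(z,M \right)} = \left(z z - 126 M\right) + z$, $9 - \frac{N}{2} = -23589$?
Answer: $\frac{199730}{3} \approx 66577.0$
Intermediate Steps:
$N = 47196$ ($N = 18 - -47178 = 18 + 47178 = 47196$)
$O{\left(z,M \right)} = - 42 M + \frac{z}{3} + \frac{z^{2}}{3}$ ($O{\left(z,M \right)} = \frac{\left(z z - 126 M\right) + z}{3} = \frac{\left(z^{2} - 126 M\right) + z}{3} = \frac{z + z^{2} - 126 M}{3} = - 42 M + \frac{z}{3} + \frac{z^{2}}{3}$)
$\left(Y + O{\left(F,-36 \right)}\right) + N = \left(8628 + \left(\left(-42\right) \left(-36\right) + \frac{1}{3} \cdot 166 + \frac{166^{2}}{3}\right)\right) + 47196 = \left(8628 + \left(1512 + \frac{166}{3} + \frac{1}{3} \cdot 27556\right)\right) + 47196 = \left(8628 + \left(1512 + \frac{166}{3} + \frac{27556}{3}\right)\right) + 47196 = \left(8628 + \frac{32258}{3}\right) + 47196 = \frac{58142}{3} + 47196 = \frac{199730}{3}$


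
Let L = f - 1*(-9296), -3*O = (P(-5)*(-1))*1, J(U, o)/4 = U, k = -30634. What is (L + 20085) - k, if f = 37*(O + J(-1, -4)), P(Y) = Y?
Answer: 179416/3 ≈ 59805.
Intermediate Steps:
J(U, o) = 4*U
O = -5/3 (O = -(-5*(-1))/3 = -5/3 ≈ -1.6667)
f = -629/3 (f = 37*(-5/3 + 4*(-1)) = 37*(-5/3 - 4) = 37*(-17/3) = -629/3 ≈ -209.67)
L = 27259/3 (L = -629/3 - 1*(-9296) = -629/3 + 9296 = 27259/3 ≈ 9086.3)
(L + 20085) - k = (27259/3 + 20085) - 1*(-30634) = 87514/3 + 30634 = 179416/3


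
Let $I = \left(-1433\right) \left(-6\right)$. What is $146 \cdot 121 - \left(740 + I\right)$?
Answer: $8328$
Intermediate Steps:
$I = 8598$
$146 \cdot 121 - \left(740 + I\right) = 146 \cdot 121 - 9338 = 17666 - 9338 = 8328$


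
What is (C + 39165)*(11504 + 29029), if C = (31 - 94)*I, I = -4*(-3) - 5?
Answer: 1569599892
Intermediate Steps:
I = 7 (I = 12 - 5 = 7)
C = -441 (C = (31 - 94)*7 = -63*7 = -441)
(C + 39165)*(11504 + 29029) = (-441 + 39165)*(11504 + 29029) = 38724*40533 = 1569599892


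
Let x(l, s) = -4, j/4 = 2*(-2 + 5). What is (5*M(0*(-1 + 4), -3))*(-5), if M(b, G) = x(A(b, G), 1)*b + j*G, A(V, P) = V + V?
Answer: 1800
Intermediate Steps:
A(V, P) = 2*V
j = 24 (j = 4*(2*(-2 + 5)) = 4*(2*3) = 4*6 = 24)
M(b, G) = -4*b + 24*G
(5*M(0*(-1 + 4), -3))*(-5) = (5*(-0*(-1 + 4) + 24*(-3)))*(-5) = (5*(-0*3 - 72))*(-5) = (5*(-4*0 - 72))*(-5) = (5*(0 - 72))*(-5) = (5*(-72))*(-5) = -360*(-5) = 1800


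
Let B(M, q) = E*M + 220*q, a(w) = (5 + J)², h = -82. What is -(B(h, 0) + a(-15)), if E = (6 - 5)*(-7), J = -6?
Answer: -575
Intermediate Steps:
E = -7 (E = 1*(-7) = -7)
a(w) = 1 (a(w) = (5 - 6)² = (-1)² = 1)
B(M, q) = -7*M + 220*q
-(B(h, 0) + a(-15)) = -((-7*(-82) + 220*0) + 1) = -((574 + 0) + 1) = -(574 + 1) = -1*575 = -575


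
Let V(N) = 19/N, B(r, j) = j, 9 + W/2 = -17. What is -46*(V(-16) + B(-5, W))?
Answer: 19573/8 ≈ 2446.6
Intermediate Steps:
W = -52 (W = -18 + 2*(-17) = -18 - 34 = -52)
-46*(V(-16) + B(-5, W)) = -46*(19/(-16) - 52) = -46*(19*(-1/16) - 52) = -46*(-19/16 - 52) = -46*(-851/16) = 19573/8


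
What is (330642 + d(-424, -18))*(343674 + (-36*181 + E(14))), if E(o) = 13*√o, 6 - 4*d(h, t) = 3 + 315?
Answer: 111452297112 + 4297332*√14 ≈ 1.1147e+11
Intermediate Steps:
d(h, t) = -78 (d(h, t) = 3/2 - (3 + 315)/4 = 3/2 - ¼*318 = 3/2 - 159/2 = -78)
(330642 + d(-424, -18))*(343674 + (-36*181 + E(14))) = (330642 - 78)*(343674 + (-36*181 + 13*√14)) = 330564*(343674 + (-6516 + 13*√14)) = 330564*(337158 + 13*√14) = 111452297112 + 4297332*√14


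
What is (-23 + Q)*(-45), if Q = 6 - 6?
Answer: 1035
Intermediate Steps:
Q = 0
(-23 + Q)*(-45) = (-23 + 0)*(-45) = -23*(-45) = 1035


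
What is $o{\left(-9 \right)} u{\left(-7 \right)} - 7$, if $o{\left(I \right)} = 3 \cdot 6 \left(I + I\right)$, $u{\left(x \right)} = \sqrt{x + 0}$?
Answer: $-7 - 324 i \sqrt{7} \approx -7.0 - 857.22 i$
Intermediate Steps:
$u{\left(x \right)} = \sqrt{x}$
$o{\left(I \right)} = 36 I$ ($o{\left(I \right)} = 18 \cdot 2 I = 36 I$)
$o{\left(-9 \right)} u{\left(-7 \right)} - 7 = 36 \left(-9\right) \sqrt{-7} - 7 = - 324 i \sqrt{7} - 7 = -7 - 324 i \sqrt{7}$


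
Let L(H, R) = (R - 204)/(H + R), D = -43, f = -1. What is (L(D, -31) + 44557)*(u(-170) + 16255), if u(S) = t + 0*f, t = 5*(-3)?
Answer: 26775318360/37 ≈ 7.2366e+8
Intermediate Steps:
t = -15
L(H, R) = (-204 + R)/(H + R)
u(S) = -15 (u(S) = -15 + 0*(-1) = -15 + 0 = -15)
(L(D, -31) + 44557)*(u(-170) + 16255) = ((-204 - 31)/(-43 - 31) + 44557)*(-15 + 16255) = (-235/(-74) + 44557)*16240 = (-1/74*(-235) + 44557)*16240 = (235/74 + 44557)*16240 = (3297453/74)*16240 = 26775318360/37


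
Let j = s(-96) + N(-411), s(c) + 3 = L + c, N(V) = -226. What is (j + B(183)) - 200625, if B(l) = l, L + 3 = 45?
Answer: -200725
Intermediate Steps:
L = 42 (L = -3 + 45 = 42)
s(c) = 39 + c (s(c) = -3 + (42 + c) = 39 + c)
j = -283 (j = (39 - 96) - 226 = -57 - 226 = -283)
(j + B(183)) - 200625 = (-283 + 183) - 200625 = -100 - 200625 = -200725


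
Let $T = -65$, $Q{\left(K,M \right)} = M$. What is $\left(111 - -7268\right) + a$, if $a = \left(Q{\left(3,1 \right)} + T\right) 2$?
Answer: $7251$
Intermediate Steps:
$a = -128$ ($a = \left(1 - 65\right) 2 = \left(-64\right) 2 = -128$)
$\left(111 - -7268\right) + a = \left(111 - -7268\right) - 128 = \left(111 + 7268\right) - 128 = 7379 - 128 = 7251$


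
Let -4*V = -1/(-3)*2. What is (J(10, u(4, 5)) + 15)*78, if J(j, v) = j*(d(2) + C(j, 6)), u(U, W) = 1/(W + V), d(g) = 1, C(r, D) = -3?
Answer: -390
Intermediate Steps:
V = -⅙ (V = -(-1/(-3))*2/4 = -(-1*(-⅓))*2/4 = -2/12 = -¼*⅔ = -⅙ ≈ -0.16667)
u(U, W) = 1/(-⅙ + W) (u(U, W) = 1/(W - ⅙) = 1/(-⅙ + W))
J(j, v) = -2*j (J(j, v) = j*(1 - 3) = j*(-2) = -2*j)
(J(10, u(4, 5)) + 15)*78 = (-2*10 + 15)*78 = (-20 + 15)*78 = -5*78 = -390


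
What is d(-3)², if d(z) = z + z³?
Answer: 900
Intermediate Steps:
d(-3)² = (-3 + (-3)³)² = (-3 - 27)² = (-30)² = 900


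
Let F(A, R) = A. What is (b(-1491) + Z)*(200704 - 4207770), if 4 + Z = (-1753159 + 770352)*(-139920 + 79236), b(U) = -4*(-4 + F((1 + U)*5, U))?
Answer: -238984180314126800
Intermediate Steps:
b(U) = -4 - 20*U (b(U) = -4*(-4 + (1 + U)*5) = -4*(-4 + (5 + 5*U)) = -4*(1 + 5*U) = -4 - 20*U)
Z = 59640659984 (Z = -4 + (-1753159 + 770352)*(-139920 + 79236) = -4 - 982807*(-60684) = -4 + 59640659988 = 59640659984)
(b(-1491) + Z)*(200704 - 4207770) = ((-4 - 20*(-1491)) + 59640659984)*(200704 - 4207770) = ((-4 + 29820) + 59640659984)*(-4007066) = (29816 + 59640659984)*(-4007066) = 59640689800*(-4007066) = -238984180314126800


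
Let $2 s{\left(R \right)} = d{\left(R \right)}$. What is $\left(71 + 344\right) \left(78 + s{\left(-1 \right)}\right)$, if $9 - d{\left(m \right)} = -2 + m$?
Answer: $34860$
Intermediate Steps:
$d{\left(m \right)} = 11 - m$ ($d{\left(m \right)} = 9 - \left(-2 + m\right) = 11 - m$)
$s{\left(R \right)} = \frac{11}{2} - \frac{R}{2}$ ($s{\left(R \right)} = \frac{11 - R}{2} = \frac{11}{2} - \frac{R}{2}$)
$\left(71 + 344\right) \left(78 + s{\left(-1 \right)}\right) = \left(71 + 344\right) \left(78 + \left(\frac{11}{2} - - \frac{1}{2}\right)\right) = 415 \left(78 + \left(\frac{11}{2} + \frac{1}{2}\right)\right) = 415 \left(78 + 6\right) = 415 \cdot 84 = 34860$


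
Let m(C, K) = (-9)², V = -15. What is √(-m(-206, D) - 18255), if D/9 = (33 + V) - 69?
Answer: 4*I*√1146 ≈ 135.41*I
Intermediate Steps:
D = -459 (D = 9*((33 - 15) - 69) = 9*(18 - 69) = 9*(-51) = -459)
m(C, K) = 81
√(-m(-206, D) - 18255) = √(-1*81 - 18255) = √(-81 - 18255) = √(-18336) = 4*I*√1146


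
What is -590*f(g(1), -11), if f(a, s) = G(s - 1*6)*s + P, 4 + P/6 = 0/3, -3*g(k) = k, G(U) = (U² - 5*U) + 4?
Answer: 2467380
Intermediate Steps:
G(U) = 4 + U² - 5*U
g(k) = -k/3
P = -24 (P = -24 + 6*(0/3) = -24 + 6*(0*(⅓)) = -24 + 6*0 = -24 + 0 = -24)
f(a, s) = -24 + s*(34 + (-6 + s)² - 5*s) (f(a, s) = (4 + (s - 1*6)² - 5*(s - 1*6))*s - 24 = (4 + (s - 6)² - 5*(s - 6))*s - 24 = (4 + (-6 + s)² - 5*(-6 + s))*s - 24 = (4 + (-6 + s)² + (30 - 5*s))*s - 24 = (34 + (-6 + s)² - 5*s)*s - 24 = s*(34 + (-6 + s)² - 5*s) - 24 = -24 + s*(34 + (-6 + s)² - 5*s))
-590*f(g(1), -11) = -590*(-24 - 11*(34 + (-6 - 11)² - 5*(-11))) = -590*(-24 - 11*(34 + (-17)² + 55)) = -590*(-24 - 11*(34 + 289 + 55)) = -590*(-24 - 11*378) = -590*(-24 - 4158) = -590*(-4182) = 2467380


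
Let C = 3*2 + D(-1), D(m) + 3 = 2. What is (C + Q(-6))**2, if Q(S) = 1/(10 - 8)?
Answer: 121/4 ≈ 30.250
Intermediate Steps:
D(m) = -1 (D(m) = -3 + 2 = -1)
Q(S) = 1/2
C = 5 (C = 3*2 - 1 = 6 - 1 = 5)
(C + Q(-6))**2 = (5 + 1/2)**2 = (11/2)**2 = 121/4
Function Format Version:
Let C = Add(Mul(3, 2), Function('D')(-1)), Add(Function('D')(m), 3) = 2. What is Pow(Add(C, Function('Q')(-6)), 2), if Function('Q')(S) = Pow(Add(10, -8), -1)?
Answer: Rational(121, 4) ≈ 30.250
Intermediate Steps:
Function('D')(m) = -1 (Function('D')(m) = Add(-3, 2) = -1)
Function('Q')(S) = Rational(1, 2) (Function('Q')(S) = Pow(2, -1) = Rational(1, 2))
C = 5 (C = Add(Mul(3, 2), -1) = Add(6, -1) = 5)
Pow(Add(C, Function('Q')(-6)), 2) = Pow(Add(5, Rational(1, 2)), 2) = Pow(Rational(11, 2), 2) = Rational(121, 4)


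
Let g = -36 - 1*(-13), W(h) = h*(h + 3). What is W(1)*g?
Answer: -92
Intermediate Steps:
W(h) = h*(3 + h)
g = -23 (g = -36 + 13 = -23)
W(1)*g = (1*(3 + 1))*(-23) = (1*4)*(-23) = 4*(-23) = -92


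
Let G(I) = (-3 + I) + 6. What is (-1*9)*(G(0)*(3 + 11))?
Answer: -378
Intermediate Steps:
G(I) = 3 + I
(-1*9)*(G(0)*(3 + 11)) = (-1*9)*((3 + 0)*(3 + 11)) = -27*14 = -9*42 = -378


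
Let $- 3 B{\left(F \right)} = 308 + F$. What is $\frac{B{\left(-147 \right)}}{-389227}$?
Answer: $\frac{161}{1167681} \approx 0.00013788$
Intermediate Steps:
$B{\left(F \right)} = - \frac{308}{3} - \frac{F}{3}$ ($B{\left(F \right)} = - \frac{308 + F}{3} = - \frac{308}{3} - \frac{F}{3}$)
$\frac{B{\left(-147 \right)}}{-389227} = \frac{- \frac{308}{3} - -49}{-389227} = \left(- \frac{308}{3} + 49\right) \left(- \frac{1}{389227}\right) = \left(- \frac{161}{3}\right) \left(- \frac{1}{389227}\right) = \frac{161}{1167681}$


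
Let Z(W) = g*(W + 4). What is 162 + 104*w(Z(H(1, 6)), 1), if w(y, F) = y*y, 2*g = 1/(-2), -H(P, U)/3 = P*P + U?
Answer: 4081/2 ≈ 2040.5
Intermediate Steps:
H(P, U) = -3*U - 3*P² (H(P, U) = -3*(P*P + U) = -3*(P² + U) = -3*(U + P²) = -3*U - 3*P²)
g = -¼ (g = (½)/(-2) = (½)*(-½) = -¼ ≈ -0.25000)
Z(W) = -1 - W/4 (Z(W) = -(W + 4)/4 = -(4 + W)/4 = -1 - W/4)
w(y, F) = y²
162 + 104*w(Z(H(1, 6)), 1) = 162 + 104*(-1 - (-3*6 - 3*1²)/4)² = 162 + 104*(-1 - (-18 - 3*1)/4)² = 162 + 104*(-1 - (-18 - 3)/4)² = 162 + 104*(-1 - ¼*(-21))² = 162 + 104*(-1 + 21/4)² = 162 + 104*(17/4)² = 162 + 104*(289/16) = 162 + 3757/2 = 4081/2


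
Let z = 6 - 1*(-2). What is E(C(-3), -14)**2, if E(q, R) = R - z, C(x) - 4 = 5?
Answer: 484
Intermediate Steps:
z = 8 (z = 6 + 2 = 8)
C(x) = 9 (C(x) = 4 + 5 = 9)
E(q, R) = -8 + R (E(q, R) = R - 1*8 = R - 8 = -8 + R)
E(C(-3), -14)**2 = (-8 - 14)**2 = (-22)**2 = 484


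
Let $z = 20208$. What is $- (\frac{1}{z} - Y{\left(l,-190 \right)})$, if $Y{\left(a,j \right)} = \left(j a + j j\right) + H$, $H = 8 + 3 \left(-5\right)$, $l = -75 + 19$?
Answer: $\frac{944380463}{20208} \approx 46733.0$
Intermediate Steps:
$l = -56$
$H = -7$ ($H = 8 - 15 = -7$)
$Y{\left(a,j \right)} = -7 + j^{2} + a j$ ($Y{\left(a,j \right)} = \left(j a + j j\right) - 7 = \left(a j + j^{2}\right) - 7 = \left(j^{2} + a j\right) - 7 = -7 + j^{2} + a j$)
$- (\frac{1}{z} - Y{\left(l,-190 \right)}) = - (\frac{1}{20208} - \left(-7 + \left(-190\right)^{2} - -10640\right)) = - (\frac{1}{20208} - \left(-7 + 36100 + 10640\right)) = - (\frac{1}{20208} - 46733) = \left(-1\right) \left(- \frac{944380463}{20208}\right) = \frac{944380463}{20208}$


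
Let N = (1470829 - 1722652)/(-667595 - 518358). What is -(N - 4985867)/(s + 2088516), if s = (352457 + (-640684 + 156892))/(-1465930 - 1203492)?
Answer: 15784302094598940616/6611842966114794911 ≈ 2.3873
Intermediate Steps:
s = 131335/2669422 (s = (352457 - 483792)/(-2669422) = -131335*(-1/2669422) = 131335/2669422 ≈ 0.049200)
N = 251823/1185953 (N = -251823/(-1185953) = -251823*(-1/1185953) = 251823/1185953 ≈ 0.21234)
-(N - 4985867)/(s + 2088516) = -(251823/1185953 - 4985867)/(131335/2669422 + 2088516) = -(-5913003674428)/(1185953*5575130689087/2669422) = -(-5913003674428)*2669422/(1185953*5575130689087) = -1*(-15784302094598940616/6611842966114794911) = 15784302094598940616/6611842966114794911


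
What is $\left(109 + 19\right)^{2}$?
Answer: $16384$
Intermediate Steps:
$\left(109 + 19\right)^{2} = 128^{2} = 16384$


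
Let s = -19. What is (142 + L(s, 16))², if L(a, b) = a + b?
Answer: 19321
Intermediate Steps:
(142 + L(s, 16))² = (142 + (-19 + 16))² = (142 - 3)² = 139² = 19321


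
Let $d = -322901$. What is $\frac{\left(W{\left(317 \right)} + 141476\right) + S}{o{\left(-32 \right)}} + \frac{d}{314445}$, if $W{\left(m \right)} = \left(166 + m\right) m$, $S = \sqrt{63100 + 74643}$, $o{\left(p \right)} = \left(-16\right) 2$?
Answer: $- \frac{92641742047}{10062240} - \frac{\sqrt{137743}}{32} \approx -9218.5$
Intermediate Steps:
$o{\left(p \right)} = -32$
$S = \sqrt{137743} \approx 371.14$
$W{\left(m \right)} = m \left(166 + m\right)$
$\frac{\left(W{\left(317 \right)} + 141476\right) + S}{o{\left(-32 \right)}} + \frac{d}{314445} = \frac{\left(317 \left(166 + 317\right) + 141476\right) + \sqrt{137743}}{-32} - \frac{322901}{314445} = \left(\left(317 \cdot 483 + 141476\right) + \sqrt{137743}\right) \left(- \frac{1}{32}\right) - \frac{322901}{314445} = \left(\left(153111 + 141476\right) + \sqrt{137743}\right) \left(- \frac{1}{32}\right) - \frac{322901}{314445} = \left(294587 + \sqrt{137743}\right) \left(- \frac{1}{32}\right) - \frac{322901}{314445} = \left(- \frac{294587}{32} - \frac{\sqrt{137743}}{32}\right) - \frac{322901}{314445} = - \frac{92641742047}{10062240} - \frac{\sqrt{137743}}{32}$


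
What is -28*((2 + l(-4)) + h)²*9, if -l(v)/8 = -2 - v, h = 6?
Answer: -16128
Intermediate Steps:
l(v) = 16 + 8*v (l(v) = -8*(-2 - v) = 16 + 8*v)
-28*((2 + l(-4)) + h)²*9 = -28*((2 + (16 + 8*(-4))) + 6)²*9 = -28*((2 + (16 - 32)) + 6)²*9 = -28*((2 - 16) + 6)²*9 = -28*(-14 + 6)²*9 = -28*(-8)²*9 = -28*64*9 = -1792*9 = -16128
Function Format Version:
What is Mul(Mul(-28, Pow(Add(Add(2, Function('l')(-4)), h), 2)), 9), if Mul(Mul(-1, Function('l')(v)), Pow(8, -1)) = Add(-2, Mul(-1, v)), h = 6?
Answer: -16128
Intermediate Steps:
Function('l')(v) = Add(16, Mul(8, v)) (Function('l')(v) = Mul(-8, Add(-2, Mul(-1, v))) = Add(16, Mul(8, v)))
Mul(Mul(-28, Pow(Add(Add(2, Function('l')(-4)), h), 2)), 9) = Mul(Mul(-28, Pow(Add(Add(2, Add(16, Mul(8, -4))), 6), 2)), 9) = Mul(Mul(-28, Pow(Add(Add(2, Add(16, -32)), 6), 2)), 9) = Mul(Mul(-28, Pow(Add(Add(2, -16), 6), 2)), 9) = Mul(Mul(-28, Pow(Add(-14, 6), 2)), 9) = Mul(Mul(-28, Pow(-8, 2)), 9) = Mul(Mul(-28, 64), 9) = Mul(-1792, 9) = -16128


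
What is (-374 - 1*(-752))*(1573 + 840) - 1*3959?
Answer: 908155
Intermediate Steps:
(-374 - 1*(-752))*(1573 + 840) - 1*3959 = (-374 + 752)*2413 - 3959 = 378*2413 - 3959 = 912114 - 3959 = 908155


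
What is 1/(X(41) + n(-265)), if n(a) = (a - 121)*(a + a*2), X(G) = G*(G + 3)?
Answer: 1/308674 ≈ 3.2397e-6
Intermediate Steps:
X(G) = G*(3 + G)
n(a) = 3*a*(-121 + a) (n(a) = (-121 + a)*(a + 2*a) = (-121 + a)*(3*a) = 3*a*(-121 + a))
1/(X(41) + n(-265)) = 1/(41*(3 + 41) + 3*(-265)*(-121 - 265)) = 1/(41*44 + 3*(-265)*(-386)) = 1/(1804 + 306870) = 1/308674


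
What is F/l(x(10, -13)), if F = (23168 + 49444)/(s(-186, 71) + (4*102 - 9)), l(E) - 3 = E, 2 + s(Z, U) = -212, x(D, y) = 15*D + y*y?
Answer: 36306/29785 ≈ 1.2189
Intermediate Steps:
x(D, y) = y² + 15*D (x(D, y) = 15*D + y² = y² + 15*D)
s(Z, U) = -214 (s(Z, U) = -2 - 212 = -214)
l(E) = 3 + E
F = 72612/185 (F = (23168 + 49444)/(-214 + (4*102 - 9)) = 72612/(-214 + (408 - 9)) = 72612/(-214 + 399) = 72612/185 ≈ 392.50)
F/l(x(10, -13)) = 72612/(185*(3 + ((-13)² + 15*10))) = 72612/(185*(3 + (169 + 150))) = 72612/(185*(3 + 319)) = (72612/185)/322 = (72612/185)*(1/322) = 36306/29785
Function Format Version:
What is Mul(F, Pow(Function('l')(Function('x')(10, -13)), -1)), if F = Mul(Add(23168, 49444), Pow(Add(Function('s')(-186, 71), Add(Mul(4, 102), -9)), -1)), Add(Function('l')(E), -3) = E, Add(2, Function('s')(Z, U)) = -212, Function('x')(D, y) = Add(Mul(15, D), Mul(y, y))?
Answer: Rational(36306, 29785) ≈ 1.2189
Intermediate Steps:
Function('x')(D, y) = Add(Pow(y, 2), Mul(15, D)) (Function('x')(D, y) = Add(Mul(15, D), Pow(y, 2)) = Add(Pow(y, 2), Mul(15, D)))
Function('s')(Z, U) = -214 (Function('s')(Z, U) = Add(-2, -212) = -214)
Function('l')(E) = Add(3, E)
F = Rational(72612, 185) (F = Mul(Add(23168, 49444), Pow(Add(-214, Add(Mul(4, 102), -9)), -1)) = Mul(72612, Pow(Add(-214, Add(408, -9)), -1)) = Mul(72612, Pow(Add(-214, 399), -1)) = Mul(72612, Pow(185, -1)) = Mul(72612, Rational(1, 185)) = Rational(72612, 185) ≈ 392.50)
Mul(F, Pow(Function('l')(Function('x')(10, -13)), -1)) = Mul(Rational(72612, 185), Pow(Add(3, Add(Pow(-13, 2), Mul(15, 10))), -1)) = Mul(Rational(72612, 185), Pow(Add(3, Add(169, 150)), -1)) = Mul(Rational(72612, 185), Pow(Add(3, 319), -1)) = Mul(Rational(72612, 185), Pow(322, -1)) = Mul(Rational(72612, 185), Rational(1, 322)) = Rational(36306, 29785)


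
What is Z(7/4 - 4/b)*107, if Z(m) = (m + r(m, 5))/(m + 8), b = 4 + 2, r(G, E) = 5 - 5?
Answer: 1391/109 ≈ 12.761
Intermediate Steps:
r(G, E) = 0
b = 6
Z(m) = m/(8 + m) (Z(m) = (m + 0)/(m + 8) = m/(8 + m))
Z(7/4 - 4/b)*107 = ((7/4 - 4/6)/(8 + (7/4 - 4/6)))*107 = ((7*(1/4) - 4*1/6)/(8 + (7*(1/4) - 4*1/6)))*107 = ((7/4 - 2/3)/(8 + (7/4 - 2/3)))*107 = (13/(12*(8 + 13/12)))*107 = (13/(12*(109/12)))*107 = ((13/12)*(12/109))*107 = (13/109)*107 = 1391/109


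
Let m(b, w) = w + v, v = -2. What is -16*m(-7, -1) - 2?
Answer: 46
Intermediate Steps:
m(b, w) = -2 + w (m(b, w) = w - 2 = -2 + w)
-16*m(-7, -1) - 2 = -16*(-2 - 1) - 2 = -16*(-3) - 2 = 48 - 2 = 46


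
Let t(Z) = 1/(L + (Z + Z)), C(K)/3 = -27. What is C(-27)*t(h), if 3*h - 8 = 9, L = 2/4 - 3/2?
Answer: -243/31 ≈ -7.8387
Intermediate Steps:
L = -1 (L = 2*(¼) - 3*½ = ½ - 3/2 = -1)
C(K) = -81 (C(K) = 3*(-27) = -81)
h = 17/3 (h = 8/3 + (⅓)*9 = 8/3 + 3 = 17/3 ≈ 5.6667)
t(Z) = 1/(-1 + 2*Z) (t(Z) = 1/(-1 + (Z + Z)) = 1/(-1 + 2*Z))
C(-27)*t(h) = -81/(-1 + 2*(17/3)) = -81/(-1 + 34/3) = -81/31/3 = -81*3/31 = -243/31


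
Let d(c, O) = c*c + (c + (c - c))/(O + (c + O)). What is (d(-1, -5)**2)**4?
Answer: 429981696/214358881 ≈ 2.0059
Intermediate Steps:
d(c, O) = c**2 + c/(c + 2*O) (d(c, O) = c**2 + (c + 0)/(O + (O + c)) = c**2 + c/(c + 2*O))
(d(-1, -5)**2)**4 = ((-(1 + (-1)**2 + 2*(-5)*(-1))/(-1 + 2*(-5)))**2)**4 = ((-(1 + 1 + 10)/(-1 - 10))**2)**4 = ((-1*12/(-11))**2)**4 = ((-1*(-1/11)*12)**2)**4 = ((12/11)**2)**4 = (144/121)**4 = 429981696/214358881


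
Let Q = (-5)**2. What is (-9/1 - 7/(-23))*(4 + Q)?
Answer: -5800/23 ≈ -252.17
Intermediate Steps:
Q = 25
(-9/1 - 7/(-23))*(4 + Q) = (-9/1 - 7/(-23))*(4 + 25) = (-9*1 - 7*(-1/23))*29 = (-9 + 7/23)*29 = -200/23*29 = -5800/23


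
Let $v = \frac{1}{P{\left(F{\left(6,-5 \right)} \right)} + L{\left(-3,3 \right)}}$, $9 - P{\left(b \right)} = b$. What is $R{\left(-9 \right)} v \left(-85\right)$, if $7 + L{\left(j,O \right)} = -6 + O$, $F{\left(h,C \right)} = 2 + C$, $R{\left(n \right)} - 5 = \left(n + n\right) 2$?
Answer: $\frac{2635}{2} \approx 1317.5$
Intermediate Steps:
$R{\left(n \right)} = 5 + 4 n$ ($R{\left(n \right)} = 5 + \left(n + n\right) 2 = 5 + 2 n 2 = 5 + 4 n$)
$L{\left(j,O \right)} = -13 + O$ ($L{\left(j,O \right)} = -7 + \left(-6 + O\right) = -13 + O$)
$P{\left(b \right)} = 9 - b$
$v = \frac{1}{2}$ ($v = \frac{1}{\left(9 - \left(2 - 5\right)\right) + \left(-13 + 3\right)} = \frac{1}{\left(9 - -3\right) - 10} = \frac{1}{\left(9 + 3\right) - 10} = \frac{1}{12 - 10} = \frac{1}{2} \approx 0.5$)
$R{\left(-9 \right)} v \left(-85\right) = \left(5 + 4 \left(-9\right)\right) \frac{1}{2} \left(-85\right) = \left(5 - 36\right) \frac{1}{2} \left(-85\right) = \left(-31\right) \frac{1}{2} \left(-85\right) = \left(- \frac{31}{2}\right) \left(-85\right) = \frac{2635}{2}$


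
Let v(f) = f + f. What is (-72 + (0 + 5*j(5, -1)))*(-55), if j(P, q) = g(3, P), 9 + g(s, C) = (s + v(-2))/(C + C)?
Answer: 12925/2 ≈ 6462.5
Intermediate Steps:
v(f) = 2*f
g(s, C) = -9 + (-4 + s)/(2*C) (g(s, C) = -9 + (s + 2*(-2))/(C + C) = -9 + (s - 4)/((2*C)) = -9 + (-4 + s)*(1/(2*C)) = -9 + (-4 + s)/(2*C))
j(P, q) = (-1 - 18*P)/(2*P) (j(P, q) = (-4 + 3 - 18*P)/(2*P) = (-1 - 18*P)/(2*P))
(-72 + (0 + 5*j(5, -1)))*(-55) = (-72 + (0 + 5*(-9 - ½/5)))*(-55) = (-72 + (0 + 5*(-9 - ½*⅕)))*(-55) = (-72 + (0 + 5*(-9 - ⅒)))*(-55) = (-72 + (0 + 5*(-91/10)))*(-55) = (-72 + (0 - 91/2))*(-55) = (-72 - 91/2)*(-55) = -235/2*(-55) = 12925/2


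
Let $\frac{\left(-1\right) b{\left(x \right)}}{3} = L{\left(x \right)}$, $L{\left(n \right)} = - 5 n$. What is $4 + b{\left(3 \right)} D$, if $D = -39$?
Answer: $-1751$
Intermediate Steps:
$b{\left(x \right)} = 15 x$ ($b{\left(x \right)} = - 3 \left(- 5 x\right) = 15 x$)
$4 + b{\left(3 \right)} D = 4 + 15 \cdot 3 \left(-39\right) = 4 + 45 \left(-39\right) = 4 - 1755 = -1751$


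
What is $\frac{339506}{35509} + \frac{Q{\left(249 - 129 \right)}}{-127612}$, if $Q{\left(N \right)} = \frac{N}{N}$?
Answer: $\frac{43325004163}{4531374508} \approx 9.5611$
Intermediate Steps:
$Q{\left(N \right)} = 1$
$\frac{339506}{35509} + \frac{Q{\left(249 - 129 \right)}}{-127612} = \frac{339506}{35509} + 1 \frac{1}{-127612} = 339506 \cdot \frac{1}{35509} + 1 \left(- \frac{1}{127612}\right) = \frac{339506}{35509} - \frac{1}{127612} = \frac{43325004163}{4531374508}$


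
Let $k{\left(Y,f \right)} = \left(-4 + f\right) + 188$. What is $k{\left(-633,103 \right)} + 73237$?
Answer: $73524$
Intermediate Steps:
$k{\left(Y,f \right)} = 184 + f$
$k{\left(-633,103 \right)} + 73237 = \left(184 + 103\right) + 73237 = 287 + 73237 = 73524$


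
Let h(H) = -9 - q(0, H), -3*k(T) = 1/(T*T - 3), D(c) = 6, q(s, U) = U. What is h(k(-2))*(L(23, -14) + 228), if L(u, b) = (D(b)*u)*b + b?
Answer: 44668/3 ≈ 14889.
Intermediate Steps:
k(T) = -1/(3*(-3 + T**2)) (k(T) = -1/(3*(T*T - 3)) = -1/(3*(T**2 - 3)) = -1/(3*(-3 + T**2)))
L(u, b) = b + 6*b*u (L(u, b) = (6*u)*b + b = 6*b*u + b = b + 6*b*u)
h(H) = -9 - H
h(k(-2))*(L(23, -14) + 228) = (-9 - (-1)/(-9 + 3*(-2)**2))*(-14*(1 + 6*23) + 228) = (-9 - (-1)/(-9 + 3*4))*(-14*(1 + 138) + 228) = (-9 - (-1)/(-9 + 12))*(-14*139 + 228) = (-9 - (-1)/3)*(-1946 + 228) = (-9 - (-1)/3)*(-1718) = (-9 - 1*(-1/3))*(-1718) = (-9 + 1/3)*(-1718) = -26/3*(-1718) = 44668/3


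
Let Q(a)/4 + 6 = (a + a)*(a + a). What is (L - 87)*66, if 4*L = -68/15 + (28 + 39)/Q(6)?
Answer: -10699227/1840 ≈ -5814.8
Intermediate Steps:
Q(a) = -24 + 16*a**2 (Q(a) = -24 + 4*((a + a)*(a + a)) = -24 + 4*((2*a)*(2*a)) = -24 + 4*(4*a**2) = -24 + 16*a**2)
L = -4059/3680 (L = (-68/15 + (28 + 39)/(-24 + 16*6**2))/4 = (-68*1/15 + 67/(-24 + 16*36))/4 = (-68/15 + 67/(-24 + 576))/4 = (-68/15 + 67/552)/4 = (1/4)*(-4059/920) = -4059/3680 ≈ -1.1030)
(L - 87)*66 = (-4059/3680 - 87)*66 = -324219/3680*66 = -10699227/1840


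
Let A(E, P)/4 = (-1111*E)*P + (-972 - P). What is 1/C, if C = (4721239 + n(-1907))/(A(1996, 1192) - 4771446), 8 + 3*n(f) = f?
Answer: -15867130665/7080901 ≈ -2240.8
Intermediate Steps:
n(f) = -8/3 + f/3
A(E, P) = -3888 - 4*P - 4444*E*P (A(E, P) = 4*((-1111*E)*P + (-972 - P)) = 4*(-1111*E*P + (-972 - P)) = 4*(-972 - P - 1111*E*P) = -3888 - 4*P - 4444*E*P)
C = -7080901/15867130665 (C = (4721239 + (-8/3 + (⅓)*(-1907)))/((-3888 - 4*1192 - 4444*1996*1192) - 4771446) = (4721239 + (-8/3 - 1907/3))/((-3888 - 4768 - 10573307008) - 4771446) = (4721239 - 1915/3)/(-10573315664 - 4771446) = (14161802/3)/(-10578087110) = (14161802/3)*(-1/10578087110) = -7080901/15867130665 ≈ -0.00044626)
1/C = 1/(-7080901/15867130665) = -15867130665/7080901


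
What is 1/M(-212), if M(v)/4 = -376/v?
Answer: 53/376 ≈ 0.14096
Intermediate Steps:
M(v) = -1504/v (M(v) = 4*(-376/v) = -1504/v)
1/M(-212) = 1/(-1504/(-212)) = 1/(-1504*(-1/212)) = 1/(376/53) = 53/376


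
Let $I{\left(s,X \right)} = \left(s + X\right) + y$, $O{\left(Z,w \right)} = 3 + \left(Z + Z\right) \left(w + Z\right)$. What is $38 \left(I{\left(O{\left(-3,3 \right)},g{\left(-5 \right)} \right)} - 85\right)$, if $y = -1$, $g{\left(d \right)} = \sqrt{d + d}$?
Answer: $-3154 + 38 i \sqrt{10} \approx -3154.0 + 120.17 i$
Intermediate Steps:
$g{\left(d \right)} = \sqrt{2} \sqrt{d}$ ($g{\left(d \right)} = \sqrt{2 d} = \sqrt{2} \sqrt{d}$)
$O{\left(Z,w \right)} = 3 + 2 Z \left(Z + w\right)$
$I{\left(s,X \right)} = -1 + X + s$ ($I{\left(s,X \right)} = \left(s + X\right) - 1 = \left(X + s\right) - 1 = -1 + X + s$)
$38 \left(I{\left(O{\left(-3,3 \right)},g{\left(-5 \right)} \right)} - 85\right) = 38 \left(\left(-1 + \sqrt{2} \sqrt{-5} + \left(3 + 2 \left(-3\right)^{2} + 2 \left(-3\right) 3\right)\right) - 85\right) = 38 \left(\left(-1 + \sqrt{2} i \sqrt{5} + \left(3 + 2 \cdot 9 - 18\right)\right) - 85\right) = 38 \left(\left(-1 + i \sqrt{10} + \left(3 + 18 - 18\right)\right) - 85\right) = 38 \left(\left(-1 + i \sqrt{10} + 3\right) - 85\right) = 38 \left(\left(2 + i \sqrt{10}\right) - 85\right) = 38 \left(-83 + i \sqrt{10}\right) = -3154 + 38 i \sqrt{10}$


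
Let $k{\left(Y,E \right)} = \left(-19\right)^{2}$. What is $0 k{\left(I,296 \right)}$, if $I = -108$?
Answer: $0$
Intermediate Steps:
$k{\left(Y,E \right)} = 361$
$0 k{\left(I,296 \right)} = 0 \cdot 361 = 0$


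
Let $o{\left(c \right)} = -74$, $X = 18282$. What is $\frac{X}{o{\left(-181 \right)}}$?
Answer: $- \frac{9141}{37} \approx -247.05$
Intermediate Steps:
$\frac{X}{o{\left(-181 \right)}} = \frac{18282}{-74} = 18282 \left(- \frac{1}{74}\right) = - \frac{9141}{37}$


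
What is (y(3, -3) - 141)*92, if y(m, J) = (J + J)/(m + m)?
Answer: -13064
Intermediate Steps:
y(m, J) = J/m (y(m, J) = (2*J)/((2*m)) = (2*J)*(1/(2*m)) = J/m)
(y(3, -3) - 141)*92 = (-3/3 - 141)*92 = (-3*1/3 - 141)*92 = (-1 - 141)*92 = -142*92 = -13064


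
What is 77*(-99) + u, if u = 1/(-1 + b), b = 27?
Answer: -198197/26 ≈ -7623.0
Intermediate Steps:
u = 1/26 (u = 1/(-1 + 27) = 1/26 ≈ 0.038462)
77*(-99) + u = 77*(-99) + 1/26 = -7623 + 1/26 = -198197/26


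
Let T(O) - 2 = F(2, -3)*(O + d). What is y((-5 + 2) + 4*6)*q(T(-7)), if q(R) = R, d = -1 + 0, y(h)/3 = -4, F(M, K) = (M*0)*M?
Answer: -24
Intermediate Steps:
F(M, K) = 0 (F(M, K) = 0*M = 0)
y(h) = -12 (y(h) = 3*(-4) = -12)
d = -1
T(O) = 2 (T(O) = 2 + 0*(O - 1) = 2 + 0*(-1 + O) = 2 + 0 = 2)
y((-5 + 2) + 4*6)*q(T(-7)) = -12*2 = -24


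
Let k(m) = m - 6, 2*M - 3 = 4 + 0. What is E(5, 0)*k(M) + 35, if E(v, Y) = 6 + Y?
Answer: 20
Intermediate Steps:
M = 7/2 (M = 3/2 + (4 + 0)/2 = 3/2 + (1/2)*4 = 3/2 + 2 = 7/2 ≈ 3.5000)
k(m) = -6 + m
E(5, 0)*k(M) + 35 = (6 + 0)*(-6 + 7/2) + 35 = 6*(-5/2) + 35 = -15 + 35 = 20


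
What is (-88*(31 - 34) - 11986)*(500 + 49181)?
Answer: -582360682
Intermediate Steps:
(-88*(31 - 34) - 11986)*(500 + 49181) = (-88*(-3) - 11986)*49681 = (264 - 11986)*49681 = -11722*49681 = -582360682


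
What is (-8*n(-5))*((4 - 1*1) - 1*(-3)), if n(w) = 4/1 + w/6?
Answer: -152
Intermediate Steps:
n(w) = 4 + w/6 (n(w) = 4*1 + w*(⅙) = 4 + w/6)
(-8*n(-5))*((4 - 1*1) - 1*(-3)) = (-8*(4 + (⅙)*(-5)))*((4 - 1*1) - 1*(-3)) = (-8*(4 - ⅚))*((4 - 1) + 3) = (-8*19/6)*(3 + 3) = -76/3*6 = -152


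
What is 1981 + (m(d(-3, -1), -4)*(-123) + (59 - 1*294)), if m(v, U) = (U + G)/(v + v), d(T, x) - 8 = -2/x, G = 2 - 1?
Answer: 35289/20 ≈ 1764.4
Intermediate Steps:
G = 1
d(T, x) = 8 - 2/x
m(v, U) = (1 + U)/(2*v) (m(v, U) = (U + 1)/(v + v) = (1 + U)/((2*v)) = (1 + U)*(1/(2*v)) = (1 + U)/(2*v))
1981 + (m(d(-3, -1), -4)*(-123) + (59 - 1*294)) = 1981 + (((1 - 4)/(2*(8 - 2/(-1))))*(-123) + (59 - 1*294)) = 1981 + (((½)*(-3)/(8 - 2*(-1)))*(-123) + (59 - 294)) = 1981 + (((½)*(-3)/(8 + 2))*(-123) - 235) = 1981 + (((½)*(-3)/10)*(-123) - 235) = 1981 + (((½)*(⅒)*(-3))*(-123) - 235) = 1981 + (-3/20*(-123) - 235) = 1981 + (369/20 - 235) = 1981 - 4331/20 = 35289/20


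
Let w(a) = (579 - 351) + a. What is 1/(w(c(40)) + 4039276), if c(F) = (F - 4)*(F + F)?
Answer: 1/4042384 ≈ 2.4738e-7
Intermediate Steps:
c(F) = 2*F*(-4 + F) (c(F) = (-4 + F)*(2*F) = 2*F*(-4 + F))
w(a) = 228 + a
1/(w(c(40)) + 4039276) = 1/((228 + 2*40*(-4 + 40)) + 4039276) = 1/((228 + 2*40*36) + 4039276) = 1/((228 + 2880) + 4039276) = 1/(3108 + 4039276) = 1/4042384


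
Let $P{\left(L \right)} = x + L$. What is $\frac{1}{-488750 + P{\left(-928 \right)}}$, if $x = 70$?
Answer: $- \frac{1}{489608} \approx -2.0424 \cdot 10^{-6}$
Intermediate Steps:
$P{\left(L \right)} = 70 + L$
$\frac{1}{-488750 + P{\left(-928 \right)}} = \frac{1}{-488750 + \left(70 - 928\right)} = \frac{1}{-488750 - 858} = \frac{1}{-489608} = - \frac{1}{489608}$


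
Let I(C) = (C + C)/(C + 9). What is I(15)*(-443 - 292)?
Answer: -3675/4 ≈ -918.75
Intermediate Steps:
I(C) = 2*C/(9 + C) (I(C) = (2*C)/(9 + C) = 2*C/(9 + C))
I(15)*(-443 - 292) = (2*15/(9 + 15))*(-443 - 292) = (2*15/24)*(-735) = (2*15*(1/24))*(-735) = (5/4)*(-735) = -3675/4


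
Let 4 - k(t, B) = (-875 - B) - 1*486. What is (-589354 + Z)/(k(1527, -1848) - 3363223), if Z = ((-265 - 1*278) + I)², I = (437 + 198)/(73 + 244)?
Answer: 14906358045/169007726117 ≈ 0.088199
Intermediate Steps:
I = 635/317 ≈ 2.0032
k(t, B) = 1365 + B (k(t, B) = 4 - ((-875 - B) - 1*486) = 4 - ((-875 - B) - 486) = 4 - (-1361 - B) = 4 + (1361 + B) = 1365 + B)
Z = 29410878016/100489 (Z = ((-265 - 1*278) + 635/317)² = ((-265 - 278) + 635/317)² = (-543 + 635/317)² = (-171496/317)² = 29410878016/100489 ≈ 2.9268e+5)
(-589354 + Z)/(k(1527, -1848) - 3363223) = (-589354 + 29410878016/100489)/((1365 - 1848) - 3363223) = -29812716090/(100489*(-483 - 3363223)) = -29812716090/100489/(-3363706) = -29812716090/100489*(-1/3363706) = 14906358045/169007726117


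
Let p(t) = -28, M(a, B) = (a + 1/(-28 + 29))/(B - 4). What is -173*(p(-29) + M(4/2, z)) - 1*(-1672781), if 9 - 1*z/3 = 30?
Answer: 112401394/67 ≈ 1.6776e+6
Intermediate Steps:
z = -63 (z = 27 - 3*30 = 27 - 90 = -63)
M(a, B) = (1 + a)/(-4 + B) (M(a, B) = (a + 1/1)/(-4 + B) = (a + 1)/(-4 + B) = (1 + a)/(-4 + B))
-173*(p(-29) + M(4/2, z)) - 1*(-1672781) = -173*(-28 + (1 + 4/2)/(-4 - 63)) - 1*(-1672781) = -173*(-28 + (1 + 4*(½))/(-67)) + 1672781 = -173*(-28 - (1 + 2)/67) + 1672781 = -173*(-28 - 1/67*3) + 1672781 = -173*(-28 - 3/67) + 1672781 = -173*(-1879/67) + 1672781 = 325067/67 + 1672781 = 112401394/67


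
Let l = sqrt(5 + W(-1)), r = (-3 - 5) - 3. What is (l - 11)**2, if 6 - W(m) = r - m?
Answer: (11 - sqrt(21))**2 ≈ 41.183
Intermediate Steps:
r = -11 (r = -8 - 3 = -11)
W(m) = 17 + m (W(m) = 6 - (-11 - m) = 6 + (11 + m) = 17 + m)
l = sqrt(21) (l = sqrt(5 + (17 - 1)) = sqrt(5 + 16) = sqrt(21) ≈ 4.5826)
(l - 11)**2 = (sqrt(21) - 11)**2 = (-11 + sqrt(21))**2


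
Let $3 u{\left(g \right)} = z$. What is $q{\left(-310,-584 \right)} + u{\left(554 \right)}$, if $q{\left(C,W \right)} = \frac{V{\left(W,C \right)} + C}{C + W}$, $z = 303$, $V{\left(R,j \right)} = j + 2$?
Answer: $\frac{15152}{149} \approx 101.69$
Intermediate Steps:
$V{\left(R,j \right)} = 2 + j$
$u{\left(g \right)} = 101$ ($u{\left(g \right)} = \frac{1}{3} \cdot 303 = 101$)
$q{\left(C,W \right)} = \frac{2 + 2 C}{C + W}$ ($q{\left(C,W \right)} = \frac{\left(2 + C\right) + C}{C + W} = \frac{2 + 2 C}{C + W}$)
$q{\left(-310,-584 \right)} + u{\left(554 \right)} = \frac{2 \left(1 - 310\right)}{-310 - 584} + 101 = 2 \frac{1}{-894} \left(-309\right) + 101 = 2 \left(- \frac{1}{894}\right) \left(-309\right) + 101 = \frac{103}{149} + 101 = \frac{15152}{149}$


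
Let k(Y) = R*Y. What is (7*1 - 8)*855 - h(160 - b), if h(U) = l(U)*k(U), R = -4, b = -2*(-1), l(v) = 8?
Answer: 4201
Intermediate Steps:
b = 2
k(Y) = -4*Y
h(U) = -32*U (h(U) = 8*(-4*U) = -32*U)
(7*1 - 8)*855 - h(160 - b) = (7*1 - 8)*855 - (-32)*(160 - 1*2) = (7 - 8)*855 - (-32)*(160 - 2) = -1*855 - (-32)*158 = -855 - 1*(-5056) = -855 + 5056 = 4201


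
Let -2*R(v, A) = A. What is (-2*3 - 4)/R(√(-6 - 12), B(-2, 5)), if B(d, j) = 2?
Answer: 10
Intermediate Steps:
R(v, A) = -A/2
(-2*3 - 4)/R(√(-6 - 12), B(-2, 5)) = (-2*3 - 4)/((-½*2)) = (-6 - 4)/(-1) = -10*(-1) = 10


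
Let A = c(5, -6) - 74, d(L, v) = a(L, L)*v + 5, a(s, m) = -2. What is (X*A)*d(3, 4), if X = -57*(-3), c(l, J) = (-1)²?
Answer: 37449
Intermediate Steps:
c(l, J) = 1
d(L, v) = 5 - 2*v (d(L, v) = -2*v + 5 = 5 - 2*v)
X = 171
A = -73 (A = 1 - 74 = -73)
(X*A)*d(3, 4) = (171*(-73))*(5 - 2*4) = -12483*(5 - 8) = -12483*(-3) = 37449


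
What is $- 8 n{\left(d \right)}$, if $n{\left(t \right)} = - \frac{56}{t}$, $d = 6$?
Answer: $\frac{224}{3} \approx 74.667$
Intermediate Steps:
$- 8 n{\left(d \right)} = - 8 \left(- \frac{56}{6}\right) = - 8 \left(\left(-56\right) \frac{1}{6}\right) = \left(-8\right) \left(- \frac{28}{3}\right) = \frac{224}{3}$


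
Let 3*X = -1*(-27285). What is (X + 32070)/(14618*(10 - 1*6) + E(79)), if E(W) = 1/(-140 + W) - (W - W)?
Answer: 2511065/3566791 ≈ 0.70401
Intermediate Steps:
X = 9095 (X = (-1*(-27285))/3 = (1/3)*27285 = 9095)
E(W) = 1/(-140 + W) (E(W) = 1/(-140 + W) - 1*0 = 1/(-140 + W) + 0 = 1/(-140 + W))
(X + 32070)/(14618*(10 - 1*6) + E(79)) = (9095 + 32070)/(14618*(10 - 1*6) + 1/(-140 + 79)) = 41165/(14618*(10 - 6) + 1/(-61)) = 41165/(14618*4 - 1/61) = 41165/(58472 - 1/61) = 41165/(3566791/61) = 41165*(61/3566791) = 2511065/3566791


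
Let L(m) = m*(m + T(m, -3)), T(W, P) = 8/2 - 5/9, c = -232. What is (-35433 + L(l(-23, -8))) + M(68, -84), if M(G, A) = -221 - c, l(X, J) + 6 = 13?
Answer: -318140/9 ≈ -35349.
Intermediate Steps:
l(X, J) = 7 (l(X, J) = -6 + 13 = 7)
M(G, A) = 11 (M(G, A) = -221 - 1*(-232) = -221 + 232 = 11)
T(W, P) = 31/9 (T(W, P) = 8*(1/2) - 5*1/9 = 4 - 5/9 = 31/9)
L(m) = m*(31/9 + m) (L(m) = m*(m + 31/9) = m*(31/9 + m))
(-35433 + L(l(-23, -8))) + M(68, -84) = (-35433 + (1/9)*7*(31 + 9*7)) + 11 = (-35433 + (1/9)*7*(31 + 63)) + 11 = (-35433 + (1/9)*7*94) + 11 = (-35433 + 658/9) + 11 = -318239/9 + 11 = -318140/9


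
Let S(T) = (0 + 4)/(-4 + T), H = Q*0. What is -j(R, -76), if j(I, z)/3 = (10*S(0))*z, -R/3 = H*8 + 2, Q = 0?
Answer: -2280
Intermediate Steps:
H = 0 (H = 0*0 = 0)
S(T) = 4/(-4 + T)
R = -6 (R = -3*(0*8 + 2) = -3*(0 + 2) = -3*2 = -6)
j(I, z) = -30*z (j(I, z) = 3*((10*(4/(-4 + 0)))*z) = 3*((10*(4/(-4)))*z) = 3*((10*(4*(-¼)))*z) = 3*((10*(-1))*z) = 3*(-10*z) = -30*z)
-j(R, -76) = -(-30)*(-76) = -1*2280 = -2280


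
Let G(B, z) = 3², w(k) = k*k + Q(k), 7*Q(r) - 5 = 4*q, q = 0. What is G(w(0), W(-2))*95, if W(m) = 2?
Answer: 855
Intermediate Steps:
Q(r) = 5/7 (Q(r) = 5/7 + (4*0)/7 = 5/7 + (⅐)*0 = 5/7 + 0 = 5/7)
w(k) = 5/7 + k² (w(k) = k*k + 5/7 = k² + 5/7 = 5/7 + k²)
G(B, z) = 9
G(w(0), W(-2))*95 = 9*95 = 855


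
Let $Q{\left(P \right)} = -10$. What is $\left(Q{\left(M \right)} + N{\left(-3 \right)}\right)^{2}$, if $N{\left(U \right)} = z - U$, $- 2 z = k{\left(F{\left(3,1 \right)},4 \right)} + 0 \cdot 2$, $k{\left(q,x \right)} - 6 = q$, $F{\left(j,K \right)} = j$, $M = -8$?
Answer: $\frac{529}{4} \approx 132.25$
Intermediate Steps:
$k{\left(q,x \right)} = 6 + q$
$z = - \frac{9}{2}$ ($z = - \frac{\left(6 + 3\right) + 0 \cdot 2}{2} = - \frac{9 + 0}{2} = \left(- \frac{1}{2}\right) 9 = - \frac{9}{2} \approx -4.5$)
$N{\left(U \right)} = - \frac{9}{2} - U$
$\left(Q{\left(M \right)} + N{\left(-3 \right)}\right)^{2} = \left(-10 - \frac{3}{2}\right)^{2} = \left(- \frac{23}{2}\right)^{2} = \frac{529}{4}$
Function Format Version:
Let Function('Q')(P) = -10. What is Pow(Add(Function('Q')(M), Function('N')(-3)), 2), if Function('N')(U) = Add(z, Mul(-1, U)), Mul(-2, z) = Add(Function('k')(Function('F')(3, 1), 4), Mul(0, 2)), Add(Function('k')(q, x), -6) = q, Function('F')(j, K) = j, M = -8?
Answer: Rational(529, 4) ≈ 132.25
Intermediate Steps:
Function('k')(q, x) = Add(6, q)
z = Rational(-9, 2) (z = Mul(Rational(-1, 2), Add(Add(6, 3), Mul(0, 2))) = Mul(Rational(-1, 2), Add(9, 0)) = Mul(Rational(-1, 2), 9) = Rational(-9, 2) ≈ -4.5000)
Function('N')(U) = Add(Rational(-9, 2), Mul(-1, U))
Pow(Add(Function('Q')(M), Function('N')(-3)), 2) = Pow(Add(-10, Add(Rational(-9, 2), Mul(-1, -3))), 2) = Pow(Add(-10, Add(Rational(-9, 2), 3)), 2) = Pow(Add(-10, Rational(-3, 2)), 2) = Pow(Rational(-23, 2), 2) = Rational(529, 4)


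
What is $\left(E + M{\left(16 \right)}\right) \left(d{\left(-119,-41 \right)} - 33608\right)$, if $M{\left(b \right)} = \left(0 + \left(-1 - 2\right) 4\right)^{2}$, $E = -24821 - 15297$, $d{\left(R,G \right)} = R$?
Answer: $1348203098$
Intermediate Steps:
$E = -40118$
$M{\left(b \right)} = 144$ ($M{\left(b \right)} = \left(0 - 12\right)^{2} = \left(-12\right)^{2} = 144$)
$\left(E + M{\left(16 \right)}\right) \left(d{\left(-119,-41 \right)} - 33608\right) = \left(-40118 + 144\right) \left(-119 - 33608\right) = \left(-39974\right) \left(-33727\right) = 1348203098$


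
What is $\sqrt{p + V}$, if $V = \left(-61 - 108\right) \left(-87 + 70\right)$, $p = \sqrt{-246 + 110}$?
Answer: $\sqrt{2873 + 2 i \sqrt{34}} \approx 53.6 + 0.1088 i$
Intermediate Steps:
$p = 2 i \sqrt{34}$ ($p = \sqrt{-136} = 2 i \sqrt{34} \approx 11.662 i$)
$V = 2873$ ($V = \left(-169\right) \left(-17\right) = 2873$)
$\sqrt{p + V} = \sqrt{2 i \sqrt{34} + 2873} = \sqrt{2873 + 2 i \sqrt{34}}$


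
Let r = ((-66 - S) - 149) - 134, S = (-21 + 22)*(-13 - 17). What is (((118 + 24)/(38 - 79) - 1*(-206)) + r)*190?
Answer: -907250/41 ≈ -22128.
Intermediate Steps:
S = -30 (S = 1*(-30) = -30)
r = -319 (r = ((-66 - 1*(-30)) - 149) - 134 = ((-66 + 30) - 149) - 134 = (-36 - 149) - 134 = -185 - 134 = -319)
(((118 + 24)/(38 - 79) - 1*(-206)) + r)*190 = (((118 + 24)/(38 - 79) - 1*(-206)) - 319)*190 = ((142/(-41) + 206) - 319)*190 = ((142*(-1/41) + 206) - 319)*190 = ((-142/41 + 206) - 319)*190 = (8304/41 - 319)*190 = -4775/41*190 = -907250/41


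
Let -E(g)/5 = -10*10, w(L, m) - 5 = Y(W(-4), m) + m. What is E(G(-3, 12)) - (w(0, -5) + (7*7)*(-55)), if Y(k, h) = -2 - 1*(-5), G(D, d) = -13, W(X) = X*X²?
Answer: 3192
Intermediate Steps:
W(X) = X³
Y(k, h) = 3 (Y(k, h) = -2 + 5 = 3)
w(L, m) = 8 + m (w(L, m) = 5 + (3 + m) = 8 + m)
E(g) = 500 (E(g) = -(-50)*10 = -5*(-100) = 500)
E(G(-3, 12)) - (w(0, -5) + (7*7)*(-55)) = 500 - ((8 - 5) + (7*7)*(-55)) = 500 - (3 + 49*(-55)) = 500 - (3 - 2695) = 500 - 1*(-2692) = 500 + 2692 = 3192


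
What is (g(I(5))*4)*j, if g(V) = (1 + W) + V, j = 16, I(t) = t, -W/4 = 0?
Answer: 384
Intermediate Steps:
W = 0 (W = -4*0 = 0)
g(V) = 1 + V (g(V) = (1 + 0) + V = 1 + V)
(g(I(5))*4)*j = ((1 + 5)*4)*16 = (6*4)*16 = 24*16 = 384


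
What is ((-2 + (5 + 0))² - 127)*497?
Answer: -58646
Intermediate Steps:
((-2 + (5 + 0))² - 127)*497 = ((-2 + 5)² - 127)*497 = (3² - 127)*497 = (9 - 127)*497 = -118*497 = -58646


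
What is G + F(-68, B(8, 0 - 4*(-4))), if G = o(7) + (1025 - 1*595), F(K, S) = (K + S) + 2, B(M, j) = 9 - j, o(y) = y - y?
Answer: 357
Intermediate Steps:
o(y) = 0
F(K, S) = 2 + K + S
G = 430 (G = 0 + (1025 - 1*595) = 0 + (1025 - 595) = 0 + 430 = 430)
G + F(-68, B(8, 0 - 4*(-4))) = 430 + (2 - 68 + (9 - (0 - 4*(-4)))) = 430 + (2 - 68 + (9 - (0 + 16))) = 430 + (2 - 68 + (9 - 1*16)) = 430 + (2 - 68 + (9 - 16)) = 430 + (2 - 68 - 7) = 430 - 73 = 357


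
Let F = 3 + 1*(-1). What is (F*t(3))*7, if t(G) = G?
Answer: 42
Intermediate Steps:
F = 2 (F = 3 - 1 = 2)
(F*t(3))*7 = (2*3)*7 = 6*7 = 42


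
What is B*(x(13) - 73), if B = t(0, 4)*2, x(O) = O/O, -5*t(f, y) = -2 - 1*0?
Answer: -288/5 ≈ -57.600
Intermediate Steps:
t(f, y) = 2/5 (t(f, y) = -(-2 - 1*0)/5 = -(-2 + 0)/5 = -1/5*(-2) = 2/5)
x(O) = 1
B = 4/5 (B = (2/5)*2 = 4/5 ≈ 0.80000)
B*(x(13) - 73) = 4*(1 - 73)/5 = (4/5)*(-72) = -288/5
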